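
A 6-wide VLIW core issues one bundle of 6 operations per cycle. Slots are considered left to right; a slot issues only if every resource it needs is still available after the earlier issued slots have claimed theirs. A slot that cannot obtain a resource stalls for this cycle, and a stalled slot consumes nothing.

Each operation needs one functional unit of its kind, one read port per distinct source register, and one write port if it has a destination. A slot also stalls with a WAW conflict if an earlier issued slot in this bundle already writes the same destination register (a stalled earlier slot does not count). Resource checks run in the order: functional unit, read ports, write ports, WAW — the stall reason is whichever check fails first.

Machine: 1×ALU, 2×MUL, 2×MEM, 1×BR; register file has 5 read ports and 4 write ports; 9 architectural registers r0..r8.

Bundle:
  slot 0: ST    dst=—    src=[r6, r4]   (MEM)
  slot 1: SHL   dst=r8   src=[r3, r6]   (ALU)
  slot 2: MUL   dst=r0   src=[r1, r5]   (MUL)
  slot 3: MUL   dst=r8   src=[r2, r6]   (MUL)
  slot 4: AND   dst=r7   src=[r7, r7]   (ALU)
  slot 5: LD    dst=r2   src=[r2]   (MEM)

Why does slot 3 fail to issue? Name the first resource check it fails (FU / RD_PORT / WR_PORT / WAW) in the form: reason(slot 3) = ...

#0 MEM src=r6,r4 dispatched  <A:1 Mu:2 Ld:1 B:1 rd:3 wr:4>
#1 ALU src=r3,r6 dispatched  <A:0 Mu:2 Ld:1 B:1 rd:1 wr:3>
#2 MUL src=r1,r5 held:RD_PORT  <A:0 Mu:2 Ld:1 B:1 rd:1 wr:3>
#3 MUL src=r2,r6 held:RD_PORT  <A:0 Mu:2 Ld:1 B:1 rd:1 wr:3>
#4 ALU src=r7,r7 held:FU  <A:0 Mu:2 Ld:1 B:1 rd:1 wr:3>
#5 MEM src=r2 dispatched  <A:0 Mu:2 Ld:0 B:1 rd:0 wr:2>

reason(slot 3) = RD_PORT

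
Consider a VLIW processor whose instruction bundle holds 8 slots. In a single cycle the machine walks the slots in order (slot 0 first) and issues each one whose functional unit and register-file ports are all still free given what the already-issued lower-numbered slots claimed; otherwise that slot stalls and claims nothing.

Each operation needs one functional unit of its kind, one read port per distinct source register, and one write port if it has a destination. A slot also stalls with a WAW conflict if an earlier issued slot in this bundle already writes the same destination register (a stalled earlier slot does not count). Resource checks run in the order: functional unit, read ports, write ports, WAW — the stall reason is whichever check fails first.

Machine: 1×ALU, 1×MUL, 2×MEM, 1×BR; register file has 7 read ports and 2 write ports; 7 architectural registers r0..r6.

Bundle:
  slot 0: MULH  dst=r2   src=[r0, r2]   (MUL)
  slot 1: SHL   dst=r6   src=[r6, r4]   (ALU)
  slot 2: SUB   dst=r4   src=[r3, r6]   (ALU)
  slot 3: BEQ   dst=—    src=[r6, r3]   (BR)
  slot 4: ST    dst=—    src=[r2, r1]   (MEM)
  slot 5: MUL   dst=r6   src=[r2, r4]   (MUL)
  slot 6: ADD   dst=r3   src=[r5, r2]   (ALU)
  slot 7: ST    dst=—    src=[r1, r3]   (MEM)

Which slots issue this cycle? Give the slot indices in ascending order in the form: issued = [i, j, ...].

issued = [0, 1, 3]

[0] MUL needs rd=2 wr=1: ok; after: ALU=1 MUL=0 MEM=2 BR=1, R=5, W=1
[1] ALU needs rd=2 wr=1: ok; after: ALU=0 MUL=0 MEM=2 BR=1, R=3, W=0
[2] ALU needs rd=2 wr=1: FU; after: ALU=0 MUL=0 MEM=2 BR=1, R=3, W=0
[3] BR needs rd=2 wr=0: ok; after: ALU=0 MUL=0 MEM=2 BR=0, R=1, W=0
[4] MEM needs rd=2 wr=0: RD_PORT; after: ALU=0 MUL=0 MEM=2 BR=0, R=1, W=0
[5] MUL needs rd=2 wr=1: FU; after: ALU=0 MUL=0 MEM=2 BR=0, R=1, W=0
[6] ALU needs rd=2 wr=1: FU; after: ALU=0 MUL=0 MEM=2 BR=0, R=1, W=0
[7] MEM needs rd=2 wr=0: RD_PORT; after: ALU=0 MUL=0 MEM=2 BR=0, R=1, W=0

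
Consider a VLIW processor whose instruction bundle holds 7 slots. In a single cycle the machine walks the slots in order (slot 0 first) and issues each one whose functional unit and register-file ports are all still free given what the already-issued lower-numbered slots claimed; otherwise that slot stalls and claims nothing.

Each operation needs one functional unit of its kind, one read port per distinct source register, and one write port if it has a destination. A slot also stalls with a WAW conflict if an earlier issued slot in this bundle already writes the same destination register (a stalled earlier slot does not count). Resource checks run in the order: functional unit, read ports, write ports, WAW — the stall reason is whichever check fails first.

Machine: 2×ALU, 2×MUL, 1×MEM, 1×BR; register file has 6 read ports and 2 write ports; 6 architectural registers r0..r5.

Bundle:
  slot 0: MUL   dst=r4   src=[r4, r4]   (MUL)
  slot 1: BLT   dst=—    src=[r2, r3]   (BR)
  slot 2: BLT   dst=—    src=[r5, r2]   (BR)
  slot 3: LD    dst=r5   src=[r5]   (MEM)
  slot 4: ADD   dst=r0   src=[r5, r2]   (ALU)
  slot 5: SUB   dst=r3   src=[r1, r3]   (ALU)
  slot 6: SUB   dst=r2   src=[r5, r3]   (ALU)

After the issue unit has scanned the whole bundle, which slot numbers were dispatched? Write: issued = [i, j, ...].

[0] MUL needs rd=1 wr=1: ok; after: ALU=2 MUL=1 MEM=1 BR=1, R=5, W=1
[1] BR needs rd=2 wr=0: ok; after: ALU=2 MUL=1 MEM=1 BR=0, R=3, W=1
[2] BR needs rd=2 wr=0: FU; after: ALU=2 MUL=1 MEM=1 BR=0, R=3, W=1
[3] MEM needs rd=1 wr=1: ok; after: ALU=2 MUL=1 MEM=0 BR=0, R=2, W=0
[4] ALU needs rd=2 wr=1: WR_PORT; after: ALU=2 MUL=1 MEM=0 BR=0, R=2, W=0
[5] ALU needs rd=2 wr=1: WR_PORT; after: ALU=2 MUL=1 MEM=0 BR=0, R=2, W=0
[6] ALU needs rd=2 wr=1: WR_PORT; after: ALU=2 MUL=1 MEM=0 BR=0, R=2, W=0

issued = [0, 1, 3]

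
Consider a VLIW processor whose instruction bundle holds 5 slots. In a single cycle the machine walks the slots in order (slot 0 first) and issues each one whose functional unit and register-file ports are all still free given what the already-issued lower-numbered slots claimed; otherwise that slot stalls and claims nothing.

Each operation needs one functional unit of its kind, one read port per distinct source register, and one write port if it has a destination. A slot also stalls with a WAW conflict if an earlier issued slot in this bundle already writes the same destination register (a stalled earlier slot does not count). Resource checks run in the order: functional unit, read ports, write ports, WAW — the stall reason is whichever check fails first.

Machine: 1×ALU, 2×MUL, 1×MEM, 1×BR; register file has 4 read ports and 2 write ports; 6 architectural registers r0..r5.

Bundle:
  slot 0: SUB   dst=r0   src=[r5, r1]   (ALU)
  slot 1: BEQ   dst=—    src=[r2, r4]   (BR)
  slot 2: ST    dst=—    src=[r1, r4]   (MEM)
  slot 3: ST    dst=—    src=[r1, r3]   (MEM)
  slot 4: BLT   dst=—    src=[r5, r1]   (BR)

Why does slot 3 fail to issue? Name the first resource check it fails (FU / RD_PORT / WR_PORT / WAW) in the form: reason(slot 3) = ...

  0. ALU→r0 ⇒ go  {0A/2Mu/1Ld/1B | 2r 1w}
  1. BR ⇒ go  {0A/2Mu/1Ld/0B | 0r 1w}
  2. MEM ⇒ no(RD_PORT)  {0A/2Mu/1Ld/0B | 0r 1w}
  3. MEM ⇒ no(RD_PORT)  {0A/2Mu/1Ld/0B | 0r 1w}
  4. BR ⇒ no(FU)  {0A/2Mu/1Ld/0B | 0r 1w}

reason(slot 3) = RD_PORT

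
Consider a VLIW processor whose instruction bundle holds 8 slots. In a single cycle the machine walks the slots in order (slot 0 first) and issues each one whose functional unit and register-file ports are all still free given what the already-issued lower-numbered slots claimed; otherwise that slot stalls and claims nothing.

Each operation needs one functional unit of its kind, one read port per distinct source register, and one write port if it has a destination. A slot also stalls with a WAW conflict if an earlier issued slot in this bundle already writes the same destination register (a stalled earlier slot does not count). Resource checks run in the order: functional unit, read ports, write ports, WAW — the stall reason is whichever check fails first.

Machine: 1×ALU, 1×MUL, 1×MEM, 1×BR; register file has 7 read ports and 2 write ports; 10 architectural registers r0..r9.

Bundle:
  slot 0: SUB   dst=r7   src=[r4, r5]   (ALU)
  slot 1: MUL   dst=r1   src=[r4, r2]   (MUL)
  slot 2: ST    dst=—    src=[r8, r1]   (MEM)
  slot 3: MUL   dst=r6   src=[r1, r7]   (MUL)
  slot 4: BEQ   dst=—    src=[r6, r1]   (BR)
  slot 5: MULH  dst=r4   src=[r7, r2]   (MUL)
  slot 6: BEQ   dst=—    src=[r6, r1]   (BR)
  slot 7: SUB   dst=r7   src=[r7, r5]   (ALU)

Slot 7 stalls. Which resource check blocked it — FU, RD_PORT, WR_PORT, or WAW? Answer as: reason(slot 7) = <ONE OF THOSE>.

reason(slot 7) = FU

slot 0 (ALU): ISSUE — free A0,Mu1,Ld1,B1 rp5 wp1
slot 1 (MUL): ISSUE — free A0,Mu0,Ld1,B1 rp3 wp0
slot 2 (MEM): ISSUE — free A0,Mu0,Ld0,B1 rp1 wp0
slot 3 (MUL): stall FU — free A0,Mu0,Ld0,B1 rp1 wp0
slot 4 (BR): stall RD_PORT — free A0,Mu0,Ld0,B1 rp1 wp0
slot 5 (MUL): stall FU — free A0,Mu0,Ld0,B1 rp1 wp0
slot 6 (BR): stall RD_PORT — free A0,Mu0,Ld0,B1 rp1 wp0
slot 7 (ALU): stall FU — free A0,Mu0,Ld0,B1 rp1 wp0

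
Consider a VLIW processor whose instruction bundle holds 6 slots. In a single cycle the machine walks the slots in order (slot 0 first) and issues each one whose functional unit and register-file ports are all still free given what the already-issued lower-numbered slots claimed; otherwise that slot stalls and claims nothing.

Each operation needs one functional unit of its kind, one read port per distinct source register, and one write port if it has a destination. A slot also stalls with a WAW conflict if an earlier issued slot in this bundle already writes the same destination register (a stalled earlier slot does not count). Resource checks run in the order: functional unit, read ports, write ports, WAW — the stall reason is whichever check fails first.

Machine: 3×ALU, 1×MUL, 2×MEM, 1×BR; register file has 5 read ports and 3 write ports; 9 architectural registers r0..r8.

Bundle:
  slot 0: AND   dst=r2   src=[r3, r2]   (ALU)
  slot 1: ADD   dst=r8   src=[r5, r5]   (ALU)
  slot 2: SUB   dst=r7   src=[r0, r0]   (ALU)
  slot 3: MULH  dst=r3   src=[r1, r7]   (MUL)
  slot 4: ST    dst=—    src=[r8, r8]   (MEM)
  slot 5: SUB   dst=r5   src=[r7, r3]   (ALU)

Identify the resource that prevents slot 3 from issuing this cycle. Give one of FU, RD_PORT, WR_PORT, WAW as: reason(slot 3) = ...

reason(slot 3) = RD_PORT

[0] ALU needs rd=2 wr=1: ok; after: ALU=2 MUL=1 MEM=2 BR=1, R=3, W=2
[1] ALU needs rd=1 wr=1: ok; after: ALU=1 MUL=1 MEM=2 BR=1, R=2, W=1
[2] ALU needs rd=1 wr=1: ok; after: ALU=0 MUL=1 MEM=2 BR=1, R=1, W=0
[3] MUL needs rd=2 wr=1: RD_PORT; after: ALU=0 MUL=1 MEM=2 BR=1, R=1, W=0
[4] MEM needs rd=1 wr=0: ok; after: ALU=0 MUL=1 MEM=1 BR=1, R=0, W=0
[5] ALU needs rd=2 wr=1: FU; after: ALU=0 MUL=1 MEM=1 BR=1, R=0, W=0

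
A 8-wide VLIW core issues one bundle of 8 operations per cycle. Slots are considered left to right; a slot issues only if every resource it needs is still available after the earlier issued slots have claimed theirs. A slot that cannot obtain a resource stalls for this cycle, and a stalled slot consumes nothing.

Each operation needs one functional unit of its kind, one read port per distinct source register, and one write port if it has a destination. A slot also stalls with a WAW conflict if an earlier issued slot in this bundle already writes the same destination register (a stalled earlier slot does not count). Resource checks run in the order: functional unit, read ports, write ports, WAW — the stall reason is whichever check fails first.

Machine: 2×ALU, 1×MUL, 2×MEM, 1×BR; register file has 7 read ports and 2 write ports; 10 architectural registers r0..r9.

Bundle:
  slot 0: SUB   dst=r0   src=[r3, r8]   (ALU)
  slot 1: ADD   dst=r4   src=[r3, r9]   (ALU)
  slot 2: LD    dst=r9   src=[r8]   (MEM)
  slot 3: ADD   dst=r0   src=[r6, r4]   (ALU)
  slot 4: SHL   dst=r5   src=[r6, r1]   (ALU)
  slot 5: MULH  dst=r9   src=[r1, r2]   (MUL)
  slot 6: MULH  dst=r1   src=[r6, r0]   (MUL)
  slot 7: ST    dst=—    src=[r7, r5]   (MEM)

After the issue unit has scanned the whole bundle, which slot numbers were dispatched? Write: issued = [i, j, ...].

issued = [0, 1, 7]

(0) want 1×ALU +2rd +1wr — yes → AL1|MU1|ME2|BR1|rd5|wr1
(1) want 1×ALU +2rd +1wr — yes → AL0|MU1|ME2|BR1|rd3|wr0
(2) want 1×MEM +1rd +1wr — WR_PORT → AL0|MU1|ME2|BR1|rd3|wr0
(3) want 1×ALU +2rd +1wr — FU → AL0|MU1|ME2|BR1|rd3|wr0
(4) want 1×ALU +2rd +1wr — FU → AL0|MU1|ME2|BR1|rd3|wr0
(5) want 1×MUL +2rd +1wr — WR_PORT → AL0|MU1|ME2|BR1|rd3|wr0
(6) want 1×MUL +2rd +1wr — WR_PORT → AL0|MU1|ME2|BR1|rd3|wr0
(7) want 1×MEM +2rd +0wr — yes → AL0|MU1|ME1|BR1|rd1|wr0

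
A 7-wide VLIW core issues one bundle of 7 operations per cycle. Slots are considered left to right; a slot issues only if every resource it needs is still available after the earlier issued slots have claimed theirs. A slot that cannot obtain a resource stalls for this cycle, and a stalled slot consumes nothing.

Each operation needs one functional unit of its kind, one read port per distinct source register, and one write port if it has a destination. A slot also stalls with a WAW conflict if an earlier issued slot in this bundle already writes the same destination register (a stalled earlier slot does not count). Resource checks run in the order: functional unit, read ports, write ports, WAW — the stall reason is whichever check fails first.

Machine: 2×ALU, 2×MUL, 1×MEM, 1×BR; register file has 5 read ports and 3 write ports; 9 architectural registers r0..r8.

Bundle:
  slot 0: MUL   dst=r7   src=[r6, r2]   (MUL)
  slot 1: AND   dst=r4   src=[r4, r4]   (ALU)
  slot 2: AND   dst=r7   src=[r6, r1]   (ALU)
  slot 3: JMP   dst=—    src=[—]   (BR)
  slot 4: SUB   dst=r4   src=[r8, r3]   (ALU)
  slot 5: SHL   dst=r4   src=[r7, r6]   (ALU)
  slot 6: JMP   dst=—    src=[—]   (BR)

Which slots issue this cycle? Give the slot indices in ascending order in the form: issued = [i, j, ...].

(0) want 1×MUL +2rd +1wr — yes → AL2|MU1|ME1|BR1|rd3|wr2
(1) want 1×ALU +1rd +1wr — yes → AL1|MU1|ME1|BR1|rd2|wr1
(2) want 1×ALU +2rd +1wr — WAW → AL1|MU1|ME1|BR1|rd2|wr1
(3) want 1×BR +0rd +0wr — yes → AL1|MU1|ME1|BR0|rd2|wr1
(4) want 1×ALU +2rd +1wr — WAW → AL1|MU1|ME1|BR0|rd2|wr1
(5) want 1×ALU +2rd +1wr — WAW → AL1|MU1|ME1|BR0|rd2|wr1
(6) want 1×BR +0rd +0wr — FU → AL1|MU1|ME1|BR0|rd2|wr1

issued = [0, 1, 3]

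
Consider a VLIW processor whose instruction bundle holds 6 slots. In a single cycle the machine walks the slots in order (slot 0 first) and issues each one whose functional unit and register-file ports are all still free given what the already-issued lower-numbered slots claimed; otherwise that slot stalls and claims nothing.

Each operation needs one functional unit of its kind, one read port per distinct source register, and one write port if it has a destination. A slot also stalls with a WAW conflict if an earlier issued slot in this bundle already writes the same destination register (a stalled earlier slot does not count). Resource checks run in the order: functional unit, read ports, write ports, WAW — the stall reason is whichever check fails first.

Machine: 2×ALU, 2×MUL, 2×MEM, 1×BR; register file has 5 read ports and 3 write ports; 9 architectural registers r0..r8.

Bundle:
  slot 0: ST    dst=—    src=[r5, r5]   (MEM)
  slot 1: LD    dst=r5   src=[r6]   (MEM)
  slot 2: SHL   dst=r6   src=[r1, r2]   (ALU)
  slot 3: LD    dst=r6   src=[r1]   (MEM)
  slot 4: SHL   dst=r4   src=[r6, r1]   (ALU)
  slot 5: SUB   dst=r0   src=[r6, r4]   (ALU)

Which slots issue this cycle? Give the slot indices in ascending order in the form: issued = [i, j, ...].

  0. MEM ⇒ go  {2A/2Mu/1Ld/1B | 4r 3w}
  1. MEM→r5 ⇒ go  {2A/2Mu/0Ld/1B | 3r 2w}
  2. ALU→r6 ⇒ go  {1A/2Mu/0Ld/1B | 1r 1w}
  3. MEM→r6 ⇒ no(FU)  {1A/2Mu/0Ld/1B | 1r 1w}
  4. ALU→r4 ⇒ no(RD_PORT)  {1A/2Mu/0Ld/1B | 1r 1w}
  5. ALU→r0 ⇒ no(RD_PORT)  {1A/2Mu/0Ld/1B | 1r 1w}

issued = [0, 1, 2]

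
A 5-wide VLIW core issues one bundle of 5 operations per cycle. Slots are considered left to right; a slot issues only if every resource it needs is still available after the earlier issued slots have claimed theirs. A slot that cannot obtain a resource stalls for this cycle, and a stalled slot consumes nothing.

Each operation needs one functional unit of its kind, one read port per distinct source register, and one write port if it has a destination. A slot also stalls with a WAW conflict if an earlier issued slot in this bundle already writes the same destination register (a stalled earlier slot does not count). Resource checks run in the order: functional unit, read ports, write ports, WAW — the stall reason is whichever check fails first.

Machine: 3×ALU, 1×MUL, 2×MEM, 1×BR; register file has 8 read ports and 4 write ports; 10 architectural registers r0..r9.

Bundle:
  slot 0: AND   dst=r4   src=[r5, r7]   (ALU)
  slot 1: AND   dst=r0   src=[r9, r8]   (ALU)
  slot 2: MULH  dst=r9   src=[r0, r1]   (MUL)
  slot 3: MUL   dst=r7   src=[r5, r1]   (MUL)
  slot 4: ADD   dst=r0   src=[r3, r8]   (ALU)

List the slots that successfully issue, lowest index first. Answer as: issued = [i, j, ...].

  0. ALU→r4 ⇒ go  {2A/1Mu/2Ld/1B | 6r 3w}
  1. ALU→r0 ⇒ go  {1A/1Mu/2Ld/1B | 4r 2w}
  2. MUL→r9 ⇒ go  {1A/0Mu/2Ld/1B | 2r 1w}
  3. MUL→r7 ⇒ no(FU)  {1A/0Mu/2Ld/1B | 2r 1w}
  4. ALU→r0 ⇒ no(WAW)  {1A/0Mu/2Ld/1B | 2r 1w}

issued = [0, 1, 2]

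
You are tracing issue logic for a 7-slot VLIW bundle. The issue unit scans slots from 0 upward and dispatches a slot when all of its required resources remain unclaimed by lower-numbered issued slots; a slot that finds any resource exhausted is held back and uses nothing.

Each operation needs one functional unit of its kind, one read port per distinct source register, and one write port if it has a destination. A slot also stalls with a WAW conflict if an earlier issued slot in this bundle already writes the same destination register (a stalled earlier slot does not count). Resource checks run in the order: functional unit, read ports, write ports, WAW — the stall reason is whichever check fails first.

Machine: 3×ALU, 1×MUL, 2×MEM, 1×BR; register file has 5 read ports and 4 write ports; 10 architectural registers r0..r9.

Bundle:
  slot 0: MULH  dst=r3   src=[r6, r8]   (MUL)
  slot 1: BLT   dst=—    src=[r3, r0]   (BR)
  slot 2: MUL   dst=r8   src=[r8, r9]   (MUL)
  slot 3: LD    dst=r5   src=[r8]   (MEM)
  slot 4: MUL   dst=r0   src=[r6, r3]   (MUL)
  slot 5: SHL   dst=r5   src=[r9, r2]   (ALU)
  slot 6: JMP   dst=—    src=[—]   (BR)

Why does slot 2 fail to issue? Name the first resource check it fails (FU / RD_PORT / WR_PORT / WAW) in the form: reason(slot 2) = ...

reason(slot 2) = FU

(0) want 1×MUL +2rd +1wr — yes → AL3|MU0|ME2|BR1|rd3|wr3
(1) want 1×BR +2rd +0wr — yes → AL3|MU0|ME2|BR0|rd1|wr3
(2) want 1×MUL +2rd +1wr — FU → AL3|MU0|ME2|BR0|rd1|wr3
(3) want 1×MEM +1rd +1wr — yes → AL3|MU0|ME1|BR0|rd0|wr2
(4) want 1×MUL +2rd +1wr — FU → AL3|MU0|ME1|BR0|rd0|wr2
(5) want 1×ALU +2rd +1wr — RD_PORT → AL3|MU0|ME1|BR0|rd0|wr2
(6) want 1×BR +0rd +0wr — FU → AL3|MU0|ME1|BR0|rd0|wr2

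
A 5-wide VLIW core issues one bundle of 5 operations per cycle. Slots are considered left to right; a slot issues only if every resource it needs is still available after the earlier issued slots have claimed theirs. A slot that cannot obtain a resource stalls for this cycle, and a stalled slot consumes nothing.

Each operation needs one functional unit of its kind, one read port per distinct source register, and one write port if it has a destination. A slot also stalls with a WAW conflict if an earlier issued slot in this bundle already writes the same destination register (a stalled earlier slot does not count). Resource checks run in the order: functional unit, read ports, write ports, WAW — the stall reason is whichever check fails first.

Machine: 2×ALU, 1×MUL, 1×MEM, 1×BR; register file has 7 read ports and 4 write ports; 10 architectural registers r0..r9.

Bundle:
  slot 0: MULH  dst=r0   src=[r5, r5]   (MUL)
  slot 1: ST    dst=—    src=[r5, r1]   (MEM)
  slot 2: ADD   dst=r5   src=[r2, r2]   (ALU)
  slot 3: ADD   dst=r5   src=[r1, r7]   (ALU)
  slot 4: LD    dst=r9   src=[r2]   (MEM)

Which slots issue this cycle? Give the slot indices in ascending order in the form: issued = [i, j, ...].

#0 MUL src=r5,r5 dispatched  <A:2 Mu:0 Ld:1 B:1 rd:6 wr:3>
#1 MEM src=r5,r1 dispatched  <A:2 Mu:0 Ld:0 B:1 rd:4 wr:3>
#2 ALU src=r2,r2 dispatched  <A:1 Mu:0 Ld:0 B:1 rd:3 wr:2>
#3 ALU src=r1,r7 held:WAW  <A:1 Mu:0 Ld:0 B:1 rd:3 wr:2>
#4 MEM src=r2 held:FU  <A:1 Mu:0 Ld:0 B:1 rd:3 wr:2>

issued = [0, 1, 2]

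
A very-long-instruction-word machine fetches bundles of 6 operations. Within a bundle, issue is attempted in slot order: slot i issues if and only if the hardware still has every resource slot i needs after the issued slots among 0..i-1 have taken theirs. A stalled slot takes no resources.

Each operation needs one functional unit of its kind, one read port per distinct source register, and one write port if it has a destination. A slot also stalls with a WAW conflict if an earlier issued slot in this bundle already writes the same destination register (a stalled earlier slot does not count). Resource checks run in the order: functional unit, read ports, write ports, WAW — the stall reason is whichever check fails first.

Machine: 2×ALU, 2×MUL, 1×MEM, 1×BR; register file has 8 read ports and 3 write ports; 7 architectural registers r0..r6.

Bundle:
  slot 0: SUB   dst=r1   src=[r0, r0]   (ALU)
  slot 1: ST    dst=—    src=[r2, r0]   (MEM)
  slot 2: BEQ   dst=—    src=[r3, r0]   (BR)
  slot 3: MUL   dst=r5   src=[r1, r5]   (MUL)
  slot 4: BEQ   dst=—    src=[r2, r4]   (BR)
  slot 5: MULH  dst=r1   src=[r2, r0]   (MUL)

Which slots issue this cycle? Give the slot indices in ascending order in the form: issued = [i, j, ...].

(0) want 1×ALU +1rd +1wr — yes → AL1|MU2|ME1|BR1|rd7|wr2
(1) want 1×MEM +2rd +0wr — yes → AL1|MU2|ME0|BR1|rd5|wr2
(2) want 1×BR +2rd +0wr — yes → AL1|MU2|ME0|BR0|rd3|wr2
(3) want 1×MUL +2rd +1wr — yes → AL1|MU1|ME0|BR0|rd1|wr1
(4) want 1×BR +2rd +0wr — FU → AL1|MU1|ME0|BR0|rd1|wr1
(5) want 1×MUL +2rd +1wr — RD_PORT → AL1|MU1|ME0|BR0|rd1|wr1

issued = [0, 1, 2, 3]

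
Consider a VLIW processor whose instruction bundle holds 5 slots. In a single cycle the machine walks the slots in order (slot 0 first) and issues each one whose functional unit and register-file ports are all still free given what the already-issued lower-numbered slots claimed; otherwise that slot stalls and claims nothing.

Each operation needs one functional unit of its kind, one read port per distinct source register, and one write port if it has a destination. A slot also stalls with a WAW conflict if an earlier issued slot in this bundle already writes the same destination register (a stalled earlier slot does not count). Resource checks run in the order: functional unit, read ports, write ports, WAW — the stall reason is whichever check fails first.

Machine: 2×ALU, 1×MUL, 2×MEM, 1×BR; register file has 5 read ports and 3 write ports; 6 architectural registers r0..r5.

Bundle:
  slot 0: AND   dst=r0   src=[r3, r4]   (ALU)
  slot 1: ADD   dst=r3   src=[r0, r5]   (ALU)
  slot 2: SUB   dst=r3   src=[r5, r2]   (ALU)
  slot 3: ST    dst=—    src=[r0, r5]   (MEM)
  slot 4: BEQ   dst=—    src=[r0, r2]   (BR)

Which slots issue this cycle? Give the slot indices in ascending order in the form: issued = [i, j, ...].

  0. ALU→r0 ⇒ go  {1A/1Mu/2Ld/1B | 3r 2w}
  1. ALU→r3 ⇒ go  {0A/1Mu/2Ld/1B | 1r 1w}
  2. ALU→r3 ⇒ no(FU)  {0A/1Mu/2Ld/1B | 1r 1w}
  3. MEM ⇒ no(RD_PORT)  {0A/1Mu/2Ld/1B | 1r 1w}
  4. BR ⇒ no(RD_PORT)  {0A/1Mu/2Ld/1B | 1r 1w}

issued = [0, 1]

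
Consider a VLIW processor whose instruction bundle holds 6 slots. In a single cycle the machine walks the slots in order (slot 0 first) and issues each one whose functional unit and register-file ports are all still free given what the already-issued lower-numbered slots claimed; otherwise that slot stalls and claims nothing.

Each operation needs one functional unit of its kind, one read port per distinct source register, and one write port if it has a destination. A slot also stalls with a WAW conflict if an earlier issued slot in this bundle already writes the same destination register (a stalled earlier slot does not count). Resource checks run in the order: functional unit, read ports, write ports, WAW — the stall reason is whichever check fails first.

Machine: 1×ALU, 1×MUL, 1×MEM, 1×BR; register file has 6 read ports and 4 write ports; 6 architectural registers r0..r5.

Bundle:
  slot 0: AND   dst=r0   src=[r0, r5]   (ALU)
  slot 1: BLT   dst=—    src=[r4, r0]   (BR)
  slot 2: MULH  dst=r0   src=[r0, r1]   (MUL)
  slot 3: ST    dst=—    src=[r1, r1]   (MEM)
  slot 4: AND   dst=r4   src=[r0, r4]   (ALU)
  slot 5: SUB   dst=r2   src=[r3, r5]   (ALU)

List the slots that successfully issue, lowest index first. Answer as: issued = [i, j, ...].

(0) want 1×ALU +2rd +1wr — yes → AL0|MU1|ME1|BR1|rd4|wr3
(1) want 1×BR +2rd +0wr — yes → AL0|MU1|ME1|BR0|rd2|wr3
(2) want 1×MUL +2rd +1wr — WAW → AL0|MU1|ME1|BR0|rd2|wr3
(3) want 1×MEM +1rd +0wr — yes → AL0|MU1|ME0|BR0|rd1|wr3
(4) want 1×ALU +2rd +1wr — FU → AL0|MU1|ME0|BR0|rd1|wr3
(5) want 1×ALU +2rd +1wr — FU → AL0|MU1|ME0|BR0|rd1|wr3

issued = [0, 1, 3]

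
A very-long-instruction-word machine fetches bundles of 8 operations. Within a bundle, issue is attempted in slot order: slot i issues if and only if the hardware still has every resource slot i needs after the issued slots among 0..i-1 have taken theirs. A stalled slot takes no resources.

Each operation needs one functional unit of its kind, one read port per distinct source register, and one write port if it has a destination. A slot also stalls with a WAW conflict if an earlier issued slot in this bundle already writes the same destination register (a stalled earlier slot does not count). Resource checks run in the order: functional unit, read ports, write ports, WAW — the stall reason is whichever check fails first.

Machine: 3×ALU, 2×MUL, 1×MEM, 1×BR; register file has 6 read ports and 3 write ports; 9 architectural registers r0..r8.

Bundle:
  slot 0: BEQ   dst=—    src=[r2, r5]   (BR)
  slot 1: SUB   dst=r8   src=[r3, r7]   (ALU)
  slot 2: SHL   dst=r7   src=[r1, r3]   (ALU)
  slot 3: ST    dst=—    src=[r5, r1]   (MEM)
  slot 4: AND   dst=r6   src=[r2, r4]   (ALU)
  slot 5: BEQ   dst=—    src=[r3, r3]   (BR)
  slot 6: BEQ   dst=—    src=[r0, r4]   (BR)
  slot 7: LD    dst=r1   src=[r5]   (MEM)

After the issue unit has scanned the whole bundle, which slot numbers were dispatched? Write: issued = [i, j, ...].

  0. BR ⇒ go  {3A/2Mu/1Ld/0B | 4r 3w}
  1. ALU→r8 ⇒ go  {2A/2Mu/1Ld/0B | 2r 2w}
  2. ALU→r7 ⇒ go  {1A/2Mu/1Ld/0B | 0r 1w}
  3. MEM ⇒ no(RD_PORT)  {1A/2Mu/1Ld/0B | 0r 1w}
  4. ALU→r6 ⇒ no(RD_PORT)  {1A/2Mu/1Ld/0B | 0r 1w}
  5. BR ⇒ no(FU)  {1A/2Mu/1Ld/0B | 0r 1w}
  6. BR ⇒ no(FU)  {1A/2Mu/1Ld/0B | 0r 1w}
  7. MEM→r1 ⇒ no(RD_PORT)  {1A/2Mu/1Ld/0B | 0r 1w}

issued = [0, 1, 2]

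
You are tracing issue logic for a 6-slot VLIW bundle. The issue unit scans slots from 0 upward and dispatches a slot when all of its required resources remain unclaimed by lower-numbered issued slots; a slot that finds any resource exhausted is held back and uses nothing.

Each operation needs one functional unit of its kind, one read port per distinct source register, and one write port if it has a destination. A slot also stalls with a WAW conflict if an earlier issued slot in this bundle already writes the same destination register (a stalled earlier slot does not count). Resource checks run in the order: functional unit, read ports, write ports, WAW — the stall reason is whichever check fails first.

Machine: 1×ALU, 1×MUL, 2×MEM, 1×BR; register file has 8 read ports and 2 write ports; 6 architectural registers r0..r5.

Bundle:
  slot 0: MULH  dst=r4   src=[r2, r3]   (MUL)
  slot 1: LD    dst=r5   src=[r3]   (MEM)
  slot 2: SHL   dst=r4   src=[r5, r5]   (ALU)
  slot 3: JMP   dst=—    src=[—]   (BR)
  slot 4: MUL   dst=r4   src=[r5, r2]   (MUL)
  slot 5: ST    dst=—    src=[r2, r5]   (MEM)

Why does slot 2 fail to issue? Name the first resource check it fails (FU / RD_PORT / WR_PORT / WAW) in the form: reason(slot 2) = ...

#0 MUL src=r2,r3 dispatched  <A:1 Mu:0 Ld:2 B:1 rd:6 wr:1>
#1 MEM src=r3 dispatched  <A:1 Mu:0 Ld:1 B:1 rd:5 wr:0>
#2 ALU src=r5,r5 held:WR_PORT  <A:1 Mu:0 Ld:1 B:1 rd:5 wr:0>
#3 BR src=- dispatched  <A:1 Mu:0 Ld:1 B:0 rd:5 wr:0>
#4 MUL src=r5,r2 held:FU  <A:1 Mu:0 Ld:1 B:0 rd:5 wr:0>
#5 MEM src=r2,r5 dispatched  <A:1 Mu:0 Ld:0 B:0 rd:3 wr:0>

reason(slot 2) = WR_PORT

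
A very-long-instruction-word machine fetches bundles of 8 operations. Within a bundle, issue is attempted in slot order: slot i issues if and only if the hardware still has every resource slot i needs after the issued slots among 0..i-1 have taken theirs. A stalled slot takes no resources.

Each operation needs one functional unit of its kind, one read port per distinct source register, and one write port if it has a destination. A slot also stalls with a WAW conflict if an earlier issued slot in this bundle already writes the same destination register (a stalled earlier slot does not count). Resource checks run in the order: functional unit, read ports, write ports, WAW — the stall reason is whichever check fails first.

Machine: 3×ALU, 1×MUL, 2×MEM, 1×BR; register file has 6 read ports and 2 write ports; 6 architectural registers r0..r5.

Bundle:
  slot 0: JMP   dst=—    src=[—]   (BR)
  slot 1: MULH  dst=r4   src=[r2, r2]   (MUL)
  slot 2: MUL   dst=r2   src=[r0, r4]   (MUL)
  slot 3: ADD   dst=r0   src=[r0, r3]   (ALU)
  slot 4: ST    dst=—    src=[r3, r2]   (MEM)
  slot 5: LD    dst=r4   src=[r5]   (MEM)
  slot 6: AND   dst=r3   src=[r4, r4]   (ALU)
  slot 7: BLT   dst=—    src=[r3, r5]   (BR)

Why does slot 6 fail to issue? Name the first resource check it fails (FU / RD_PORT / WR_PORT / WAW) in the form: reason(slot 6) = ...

reason(slot 6) = WR_PORT

(0) want 1×BR +0rd +0wr — yes → AL3|MU1|ME2|BR0|rd6|wr2
(1) want 1×MUL +1rd +1wr — yes → AL3|MU0|ME2|BR0|rd5|wr1
(2) want 1×MUL +2rd +1wr — FU → AL3|MU0|ME2|BR0|rd5|wr1
(3) want 1×ALU +2rd +1wr — yes → AL2|MU0|ME2|BR0|rd3|wr0
(4) want 1×MEM +2rd +0wr — yes → AL2|MU0|ME1|BR0|rd1|wr0
(5) want 1×MEM +1rd +1wr — WR_PORT → AL2|MU0|ME1|BR0|rd1|wr0
(6) want 1×ALU +1rd +1wr — WR_PORT → AL2|MU0|ME1|BR0|rd1|wr0
(7) want 1×BR +2rd +0wr — FU → AL2|MU0|ME1|BR0|rd1|wr0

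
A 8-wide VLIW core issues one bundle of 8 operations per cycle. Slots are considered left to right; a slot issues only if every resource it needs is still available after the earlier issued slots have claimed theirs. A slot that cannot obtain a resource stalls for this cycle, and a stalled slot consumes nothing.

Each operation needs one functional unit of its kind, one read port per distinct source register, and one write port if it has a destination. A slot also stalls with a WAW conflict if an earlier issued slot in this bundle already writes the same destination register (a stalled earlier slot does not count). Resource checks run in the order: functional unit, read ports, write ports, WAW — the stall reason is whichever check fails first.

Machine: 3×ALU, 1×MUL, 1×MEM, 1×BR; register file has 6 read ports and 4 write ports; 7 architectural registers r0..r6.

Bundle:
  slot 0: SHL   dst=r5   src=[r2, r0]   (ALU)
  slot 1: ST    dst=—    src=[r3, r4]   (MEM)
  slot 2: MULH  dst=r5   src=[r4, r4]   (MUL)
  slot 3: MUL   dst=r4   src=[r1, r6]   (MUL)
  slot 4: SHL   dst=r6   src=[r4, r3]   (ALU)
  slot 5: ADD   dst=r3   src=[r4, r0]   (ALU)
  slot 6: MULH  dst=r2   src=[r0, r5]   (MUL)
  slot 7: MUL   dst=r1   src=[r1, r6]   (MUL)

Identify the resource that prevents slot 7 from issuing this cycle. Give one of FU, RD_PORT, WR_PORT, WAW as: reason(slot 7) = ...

reason(slot 7) = FU

[0] ALU needs rd=2 wr=1: ok; after: ALU=2 MUL=1 MEM=1 BR=1, R=4, W=3
[1] MEM needs rd=2 wr=0: ok; after: ALU=2 MUL=1 MEM=0 BR=1, R=2, W=3
[2] MUL needs rd=1 wr=1: WAW; after: ALU=2 MUL=1 MEM=0 BR=1, R=2, W=3
[3] MUL needs rd=2 wr=1: ok; after: ALU=2 MUL=0 MEM=0 BR=1, R=0, W=2
[4] ALU needs rd=2 wr=1: RD_PORT; after: ALU=2 MUL=0 MEM=0 BR=1, R=0, W=2
[5] ALU needs rd=2 wr=1: RD_PORT; after: ALU=2 MUL=0 MEM=0 BR=1, R=0, W=2
[6] MUL needs rd=2 wr=1: FU; after: ALU=2 MUL=0 MEM=0 BR=1, R=0, W=2
[7] MUL needs rd=2 wr=1: FU; after: ALU=2 MUL=0 MEM=0 BR=1, R=0, W=2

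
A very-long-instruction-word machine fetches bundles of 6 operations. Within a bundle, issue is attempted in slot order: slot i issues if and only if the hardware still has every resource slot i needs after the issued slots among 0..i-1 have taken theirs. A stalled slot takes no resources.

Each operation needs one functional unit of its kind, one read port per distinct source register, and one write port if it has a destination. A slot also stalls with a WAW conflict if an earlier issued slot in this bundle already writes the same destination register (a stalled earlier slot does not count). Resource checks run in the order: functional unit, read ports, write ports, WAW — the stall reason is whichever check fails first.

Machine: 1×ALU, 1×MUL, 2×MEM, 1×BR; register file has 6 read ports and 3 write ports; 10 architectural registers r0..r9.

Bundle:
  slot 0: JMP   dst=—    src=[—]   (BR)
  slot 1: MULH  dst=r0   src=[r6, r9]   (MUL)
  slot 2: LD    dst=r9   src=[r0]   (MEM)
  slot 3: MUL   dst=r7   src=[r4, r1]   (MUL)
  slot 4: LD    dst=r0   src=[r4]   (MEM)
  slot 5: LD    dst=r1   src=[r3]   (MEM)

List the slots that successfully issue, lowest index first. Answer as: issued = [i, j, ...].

#0 BR src=- dispatched  <A:1 Mu:1 Ld:2 B:0 rd:6 wr:3>
#1 MUL src=r6,r9 dispatched  <A:1 Mu:0 Ld:2 B:0 rd:4 wr:2>
#2 MEM src=r0 dispatched  <A:1 Mu:0 Ld:1 B:0 rd:3 wr:1>
#3 MUL src=r4,r1 held:FU  <A:1 Mu:0 Ld:1 B:0 rd:3 wr:1>
#4 MEM src=r4 held:WAW  <A:1 Mu:0 Ld:1 B:0 rd:3 wr:1>
#5 MEM src=r3 dispatched  <A:1 Mu:0 Ld:0 B:0 rd:2 wr:0>

issued = [0, 1, 2, 5]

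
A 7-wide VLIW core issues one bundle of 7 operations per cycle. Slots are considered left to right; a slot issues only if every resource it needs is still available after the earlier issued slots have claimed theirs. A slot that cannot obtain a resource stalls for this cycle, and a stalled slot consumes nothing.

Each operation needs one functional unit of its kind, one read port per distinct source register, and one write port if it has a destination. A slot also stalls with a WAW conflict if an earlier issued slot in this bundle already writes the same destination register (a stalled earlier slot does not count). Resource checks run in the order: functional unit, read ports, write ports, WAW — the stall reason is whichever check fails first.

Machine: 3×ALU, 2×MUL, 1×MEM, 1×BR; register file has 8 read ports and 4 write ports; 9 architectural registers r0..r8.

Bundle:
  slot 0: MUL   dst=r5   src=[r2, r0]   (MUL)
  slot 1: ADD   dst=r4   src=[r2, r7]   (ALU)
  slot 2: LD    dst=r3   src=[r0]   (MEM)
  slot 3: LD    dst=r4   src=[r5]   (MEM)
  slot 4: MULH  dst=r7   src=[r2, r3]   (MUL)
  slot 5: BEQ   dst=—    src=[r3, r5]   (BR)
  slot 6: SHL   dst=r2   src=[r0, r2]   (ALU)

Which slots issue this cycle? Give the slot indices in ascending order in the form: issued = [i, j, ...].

#0 MUL src=r2,r0 dispatched  <A:3 Mu:1 Ld:1 B:1 rd:6 wr:3>
#1 ALU src=r2,r7 dispatched  <A:2 Mu:1 Ld:1 B:1 rd:4 wr:2>
#2 MEM src=r0 dispatched  <A:2 Mu:1 Ld:0 B:1 rd:3 wr:1>
#3 MEM src=r5 held:FU  <A:2 Mu:1 Ld:0 B:1 rd:3 wr:1>
#4 MUL src=r2,r3 dispatched  <A:2 Mu:0 Ld:0 B:1 rd:1 wr:0>
#5 BR src=r3,r5 held:RD_PORT  <A:2 Mu:0 Ld:0 B:1 rd:1 wr:0>
#6 ALU src=r0,r2 held:RD_PORT  <A:2 Mu:0 Ld:0 B:1 rd:1 wr:0>

issued = [0, 1, 2, 4]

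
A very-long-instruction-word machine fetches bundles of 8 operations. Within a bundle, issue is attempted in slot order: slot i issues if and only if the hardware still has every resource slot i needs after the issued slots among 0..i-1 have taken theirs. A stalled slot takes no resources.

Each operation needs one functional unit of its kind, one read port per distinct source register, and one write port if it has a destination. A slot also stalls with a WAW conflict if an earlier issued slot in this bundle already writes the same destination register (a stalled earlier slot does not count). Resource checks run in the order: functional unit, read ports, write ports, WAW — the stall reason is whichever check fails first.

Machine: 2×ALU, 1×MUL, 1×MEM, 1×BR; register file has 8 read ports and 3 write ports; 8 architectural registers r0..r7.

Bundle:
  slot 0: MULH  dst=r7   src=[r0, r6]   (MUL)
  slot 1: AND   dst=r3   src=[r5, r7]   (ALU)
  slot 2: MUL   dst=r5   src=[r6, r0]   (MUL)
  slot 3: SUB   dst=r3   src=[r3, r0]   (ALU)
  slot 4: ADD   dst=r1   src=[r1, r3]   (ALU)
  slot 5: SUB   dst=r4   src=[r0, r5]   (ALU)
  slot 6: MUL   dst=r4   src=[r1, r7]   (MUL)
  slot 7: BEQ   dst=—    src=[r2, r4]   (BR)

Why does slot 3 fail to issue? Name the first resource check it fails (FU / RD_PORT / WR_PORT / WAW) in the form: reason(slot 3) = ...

#0 MUL src=r0,r6 dispatched  <A:2 Mu:0 Ld:1 B:1 rd:6 wr:2>
#1 ALU src=r5,r7 dispatched  <A:1 Mu:0 Ld:1 B:1 rd:4 wr:1>
#2 MUL src=r6,r0 held:FU  <A:1 Mu:0 Ld:1 B:1 rd:4 wr:1>
#3 ALU src=r3,r0 held:WAW  <A:1 Mu:0 Ld:1 B:1 rd:4 wr:1>
#4 ALU src=r1,r3 dispatched  <A:0 Mu:0 Ld:1 B:1 rd:2 wr:0>
#5 ALU src=r0,r5 held:FU  <A:0 Mu:0 Ld:1 B:1 rd:2 wr:0>
#6 MUL src=r1,r7 held:FU  <A:0 Mu:0 Ld:1 B:1 rd:2 wr:0>
#7 BR src=r2,r4 dispatched  <A:0 Mu:0 Ld:1 B:0 rd:0 wr:0>

reason(slot 3) = WAW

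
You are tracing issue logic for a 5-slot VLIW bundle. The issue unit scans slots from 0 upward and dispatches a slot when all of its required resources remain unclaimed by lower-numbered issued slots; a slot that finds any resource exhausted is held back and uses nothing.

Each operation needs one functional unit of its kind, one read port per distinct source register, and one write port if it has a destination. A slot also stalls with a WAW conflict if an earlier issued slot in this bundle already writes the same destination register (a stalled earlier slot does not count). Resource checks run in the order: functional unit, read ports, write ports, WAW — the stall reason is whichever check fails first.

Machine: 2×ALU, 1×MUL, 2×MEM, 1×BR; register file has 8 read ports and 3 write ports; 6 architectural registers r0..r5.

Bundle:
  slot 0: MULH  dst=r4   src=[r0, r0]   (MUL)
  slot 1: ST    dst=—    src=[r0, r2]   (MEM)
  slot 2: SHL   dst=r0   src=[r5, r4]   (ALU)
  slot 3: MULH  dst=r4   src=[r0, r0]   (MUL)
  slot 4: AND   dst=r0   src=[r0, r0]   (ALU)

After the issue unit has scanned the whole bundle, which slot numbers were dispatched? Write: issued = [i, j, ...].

issued = [0, 1, 2]

#0 MUL src=r0,r0 dispatched  <A:2 Mu:0 Ld:2 B:1 rd:7 wr:2>
#1 MEM src=r0,r2 dispatched  <A:2 Mu:0 Ld:1 B:1 rd:5 wr:2>
#2 ALU src=r5,r4 dispatched  <A:1 Mu:0 Ld:1 B:1 rd:3 wr:1>
#3 MUL src=r0,r0 held:FU  <A:1 Mu:0 Ld:1 B:1 rd:3 wr:1>
#4 ALU src=r0,r0 held:WAW  <A:1 Mu:0 Ld:1 B:1 rd:3 wr:1>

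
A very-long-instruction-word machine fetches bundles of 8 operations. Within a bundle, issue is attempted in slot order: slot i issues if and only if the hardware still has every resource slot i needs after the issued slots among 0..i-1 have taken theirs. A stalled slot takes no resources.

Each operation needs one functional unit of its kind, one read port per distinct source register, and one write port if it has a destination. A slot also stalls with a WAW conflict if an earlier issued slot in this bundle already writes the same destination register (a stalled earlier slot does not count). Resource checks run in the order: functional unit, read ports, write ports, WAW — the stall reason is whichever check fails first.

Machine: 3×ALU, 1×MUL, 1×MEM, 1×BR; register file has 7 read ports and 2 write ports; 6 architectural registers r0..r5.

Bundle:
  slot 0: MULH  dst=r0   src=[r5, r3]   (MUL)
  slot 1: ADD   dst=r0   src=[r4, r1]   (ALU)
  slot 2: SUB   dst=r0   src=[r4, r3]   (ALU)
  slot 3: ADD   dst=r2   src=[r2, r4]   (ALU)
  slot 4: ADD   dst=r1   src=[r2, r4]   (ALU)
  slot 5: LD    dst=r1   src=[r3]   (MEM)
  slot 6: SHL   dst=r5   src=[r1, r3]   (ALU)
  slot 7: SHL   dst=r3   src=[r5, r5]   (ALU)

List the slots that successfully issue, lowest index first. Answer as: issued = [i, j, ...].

#0 MUL src=r5,r3 dispatched  <A:3 Mu:0 Ld:1 B:1 rd:5 wr:1>
#1 ALU src=r4,r1 held:WAW  <A:3 Mu:0 Ld:1 B:1 rd:5 wr:1>
#2 ALU src=r4,r3 held:WAW  <A:3 Mu:0 Ld:1 B:1 rd:5 wr:1>
#3 ALU src=r2,r4 dispatched  <A:2 Mu:0 Ld:1 B:1 rd:3 wr:0>
#4 ALU src=r2,r4 held:WR_PORT  <A:2 Mu:0 Ld:1 B:1 rd:3 wr:0>
#5 MEM src=r3 held:WR_PORT  <A:2 Mu:0 Ld:1 B:1 rd:3 wr:0>
#6 ALU src=r1,r3 held:WR_PORT  <A:2 Mu:0 Ld:1 B:1 rd:3 wr:0>
#7 ALU src=r5,r5 held:WR_PORT  <A:2 Mu:0 Ld:1 B:1 rd:3 wr:0>

issued = [0, 3]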